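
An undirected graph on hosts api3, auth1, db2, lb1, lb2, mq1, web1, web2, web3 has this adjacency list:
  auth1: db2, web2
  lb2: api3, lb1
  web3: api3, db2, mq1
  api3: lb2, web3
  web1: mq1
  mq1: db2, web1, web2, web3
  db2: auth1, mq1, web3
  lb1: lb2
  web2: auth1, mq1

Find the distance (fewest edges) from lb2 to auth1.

Distance 0: lb2.
Distance 1: api3, lb1.
Distance 2: web3.
Distance 3: db2, mq1.
Distance 4: auth1, web1, web2 — contains auth1.

4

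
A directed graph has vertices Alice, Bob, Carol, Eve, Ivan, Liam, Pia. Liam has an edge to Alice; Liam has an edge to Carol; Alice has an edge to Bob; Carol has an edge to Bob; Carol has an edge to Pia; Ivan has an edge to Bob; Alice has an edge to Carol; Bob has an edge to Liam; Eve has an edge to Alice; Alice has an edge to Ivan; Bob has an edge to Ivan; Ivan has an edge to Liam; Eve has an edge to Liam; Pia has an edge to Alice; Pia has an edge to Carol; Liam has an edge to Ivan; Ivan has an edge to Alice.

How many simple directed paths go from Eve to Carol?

8

Eve→Alice→Bob→Ivan→Liam→Carol
Eve→Alice→Bob→Liam→Carol
Eve→Alice→Carol
Eve→Alice→Ivan→Bob→Liam→Carol
Eve→Alice→Ivan→Liam→Carol
Eve→Liam→Alice→Carol
Eve→Liam→Carol
Eve→Liam→Ivan→Alice→Carol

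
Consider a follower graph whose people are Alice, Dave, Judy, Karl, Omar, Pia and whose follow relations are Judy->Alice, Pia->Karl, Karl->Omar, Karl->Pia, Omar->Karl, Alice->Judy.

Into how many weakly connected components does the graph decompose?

3

From Alice: component {Alice, Judy}.
From Dave: component {Dave}.
From Karl: component {Karl, Omar, Pia}.
That's 3 components.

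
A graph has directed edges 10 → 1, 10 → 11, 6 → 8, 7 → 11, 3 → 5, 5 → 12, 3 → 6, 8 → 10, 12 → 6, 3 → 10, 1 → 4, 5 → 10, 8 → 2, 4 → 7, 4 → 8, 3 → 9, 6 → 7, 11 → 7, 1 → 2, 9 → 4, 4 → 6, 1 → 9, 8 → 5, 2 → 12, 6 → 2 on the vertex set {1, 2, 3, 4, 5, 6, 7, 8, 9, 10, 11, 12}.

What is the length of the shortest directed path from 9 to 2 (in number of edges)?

Distance 0: 9.
Distance 1: 4.
Distance 2: 6, 7, 8.
Distance 3: 2, 5, 10, 11 — contains 2.

3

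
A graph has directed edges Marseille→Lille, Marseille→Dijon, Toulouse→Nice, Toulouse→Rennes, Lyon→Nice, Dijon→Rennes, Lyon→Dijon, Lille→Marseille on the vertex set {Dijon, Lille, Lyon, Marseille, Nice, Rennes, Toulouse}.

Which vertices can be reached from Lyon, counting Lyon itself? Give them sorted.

Dijon, Lyon, Nice, Rennes

Start at Lyon.
Its neighbours: Dijon, Nice.
Then their neighbours: Rennes.
Nothing further is reachable.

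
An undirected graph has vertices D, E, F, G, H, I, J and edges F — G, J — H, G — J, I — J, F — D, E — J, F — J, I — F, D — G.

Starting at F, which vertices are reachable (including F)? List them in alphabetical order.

D, E, F, G, H, I, J

Start at F.
Its neighbours: D, G, I, J.
Then their neighbours: E, H.
Every vertex is now reached.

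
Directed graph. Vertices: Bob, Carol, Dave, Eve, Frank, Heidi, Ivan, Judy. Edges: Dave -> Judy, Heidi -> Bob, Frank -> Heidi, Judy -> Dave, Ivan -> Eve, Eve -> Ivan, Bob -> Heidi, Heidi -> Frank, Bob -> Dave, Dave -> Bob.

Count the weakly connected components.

3

From Bob: component {Bob, Dave, Frank, Heidi, Judy}.
From Carol: component {Carol}.
From Eve: component {Eve, Ivan}.
That's 3 components.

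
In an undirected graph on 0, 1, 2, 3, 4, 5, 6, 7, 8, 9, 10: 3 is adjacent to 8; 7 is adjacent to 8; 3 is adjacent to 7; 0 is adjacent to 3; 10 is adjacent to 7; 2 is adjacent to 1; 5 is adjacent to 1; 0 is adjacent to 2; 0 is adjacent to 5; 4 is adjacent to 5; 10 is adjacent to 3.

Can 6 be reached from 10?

No

Explore from 10.
Distance 1: reach 3, 7.
Distance 2: reach 0, 8.
Distance 3: reach 2, 5.
Distance 4: reach 1, 4.
The search is exhausted without reaching 6; it lies in a different component.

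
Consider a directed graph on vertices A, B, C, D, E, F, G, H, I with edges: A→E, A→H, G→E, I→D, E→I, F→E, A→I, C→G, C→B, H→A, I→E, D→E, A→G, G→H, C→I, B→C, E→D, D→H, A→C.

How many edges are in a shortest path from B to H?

Distance 0: B.
Distance 1: C.
Distance 2: G, I.
Distance 3: D, E, H — contains H.

3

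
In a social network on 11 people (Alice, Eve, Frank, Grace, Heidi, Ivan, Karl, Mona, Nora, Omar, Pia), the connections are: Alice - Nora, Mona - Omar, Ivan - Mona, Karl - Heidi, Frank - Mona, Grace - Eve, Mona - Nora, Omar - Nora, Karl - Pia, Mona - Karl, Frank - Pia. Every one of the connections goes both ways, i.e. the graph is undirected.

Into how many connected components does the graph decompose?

From Alice: component {Alice, Frank, Heidi, Ivan, Karl, Mona, Nora, Omar, Pia}.
From Eve: component {Eve, Grace}.
That's 2 components.

2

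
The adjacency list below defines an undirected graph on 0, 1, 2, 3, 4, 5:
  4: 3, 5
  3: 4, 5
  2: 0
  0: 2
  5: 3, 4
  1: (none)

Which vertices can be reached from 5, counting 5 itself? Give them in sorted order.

Start at 5.
Its neighbours: 3, 4.
Nothing further is reachable.

3, 4, 5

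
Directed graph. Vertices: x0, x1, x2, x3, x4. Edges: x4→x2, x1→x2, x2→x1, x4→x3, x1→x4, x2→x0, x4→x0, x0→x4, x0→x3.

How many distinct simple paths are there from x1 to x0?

x1→x2→x0
x1→x4→x0
x1→x4→x2→x0

3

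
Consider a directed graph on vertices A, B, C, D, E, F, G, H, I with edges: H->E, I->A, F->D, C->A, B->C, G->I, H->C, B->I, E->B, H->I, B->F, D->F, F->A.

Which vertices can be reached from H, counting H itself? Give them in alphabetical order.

Start at H.
Its neighbours: C, E, I.
Then their neighbours: A, B.
Then next layer: F.
Then next layer: D.
Nothing further is reachable.

A, B, C, D, E, F, H, I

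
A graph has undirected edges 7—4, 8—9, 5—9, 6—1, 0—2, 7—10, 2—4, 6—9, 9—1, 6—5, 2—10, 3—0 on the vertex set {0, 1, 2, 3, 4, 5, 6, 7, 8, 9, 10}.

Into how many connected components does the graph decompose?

From 0: component {0, 2, 3, 4, 7, 10}.
From 1: component {1, 5, 6, 8, 9}.
That's 2 components.

2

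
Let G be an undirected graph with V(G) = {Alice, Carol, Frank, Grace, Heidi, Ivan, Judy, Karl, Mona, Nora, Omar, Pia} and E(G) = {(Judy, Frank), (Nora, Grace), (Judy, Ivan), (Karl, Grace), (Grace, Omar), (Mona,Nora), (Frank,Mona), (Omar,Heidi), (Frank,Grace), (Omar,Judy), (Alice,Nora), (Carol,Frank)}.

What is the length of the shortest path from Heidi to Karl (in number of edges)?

Distance 0: Heidi.
Distance 1: Omar.
Distance 2: Grace, Judy.
Distance 3: Frank, Ivan, Karl, Nora — contains Karl.

3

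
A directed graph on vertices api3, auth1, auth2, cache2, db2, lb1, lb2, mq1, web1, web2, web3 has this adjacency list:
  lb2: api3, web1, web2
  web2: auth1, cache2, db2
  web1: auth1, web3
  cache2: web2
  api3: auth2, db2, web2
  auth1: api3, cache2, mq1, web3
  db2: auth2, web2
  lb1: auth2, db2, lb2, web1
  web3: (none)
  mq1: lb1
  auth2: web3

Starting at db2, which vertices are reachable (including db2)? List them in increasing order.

api3, auth1, auth2, cache2, db2, lb1, lb2, mq1, web1, web2, web3

Start at db2.
Its neighbours: auth2, web2.
Then their neighbours: auth1, cache2, web3.
Then next layer: api3, mq1.
Then next layer: lb1.
Then next layer: lb2, web1.
Every vertex is now reached.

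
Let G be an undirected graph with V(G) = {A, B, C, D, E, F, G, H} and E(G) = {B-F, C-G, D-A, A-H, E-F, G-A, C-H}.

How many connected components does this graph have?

From A: component {A, C, D, G, H}.
From B: component {B, E, F}.
That's 2 components.

2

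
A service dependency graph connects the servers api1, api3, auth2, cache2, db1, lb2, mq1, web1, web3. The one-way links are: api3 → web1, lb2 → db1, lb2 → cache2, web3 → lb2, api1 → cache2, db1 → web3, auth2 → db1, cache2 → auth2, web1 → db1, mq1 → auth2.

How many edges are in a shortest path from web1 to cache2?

4

Distance 0: web1.
Distance 1: db1.
Distance 2: web3.
Distance 3: lb2.
Distance 4: cache2 — contains cache2.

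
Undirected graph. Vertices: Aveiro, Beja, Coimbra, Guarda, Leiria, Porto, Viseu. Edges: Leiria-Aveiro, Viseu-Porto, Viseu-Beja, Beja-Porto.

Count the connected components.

From Aveiro: component {Aveiro, Leiria}.
From Beja: component {Beja, Porto, Viseu}.
From Coimbra: component {Coimbra}.
From Guarda: component {Guarda}.
That's 4 components.

4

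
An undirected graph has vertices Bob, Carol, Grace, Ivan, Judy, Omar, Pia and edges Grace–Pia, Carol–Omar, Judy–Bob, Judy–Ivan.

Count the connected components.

3

From Bob: component {Bob, Ivan, Judy}.
From Carol: component {Carol, Omar}.
From Grace: component {Grace, Pia}.
That's 3 components.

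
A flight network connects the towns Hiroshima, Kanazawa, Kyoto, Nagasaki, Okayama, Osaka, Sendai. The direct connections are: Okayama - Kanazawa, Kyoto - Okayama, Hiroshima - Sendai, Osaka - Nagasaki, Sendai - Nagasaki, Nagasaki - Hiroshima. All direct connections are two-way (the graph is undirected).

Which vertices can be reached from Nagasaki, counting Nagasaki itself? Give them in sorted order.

Hiroshima, Nagasaki, Osaka, Sendai

Start at Nagasaki.
Its neighbours: Hiroshima, Osaka, Sendai.
Nothing further is reachable.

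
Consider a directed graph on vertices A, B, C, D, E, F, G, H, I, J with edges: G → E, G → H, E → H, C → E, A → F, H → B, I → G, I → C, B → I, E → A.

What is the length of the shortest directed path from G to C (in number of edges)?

Distance 0: G.
Distance 1: E, H.
Distance 2: A, B.
Distance 3: F, I.
Distance 4: C — contains C.

4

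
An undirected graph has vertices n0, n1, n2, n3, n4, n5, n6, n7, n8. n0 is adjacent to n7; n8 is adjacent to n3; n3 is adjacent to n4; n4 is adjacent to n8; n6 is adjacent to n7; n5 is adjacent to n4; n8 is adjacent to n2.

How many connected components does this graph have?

From n0: component {n0, n6, n7}.
From n1: component {n1}.
From n2: component {n2, n3, n4, n5, n8}.
That's 3 components.

3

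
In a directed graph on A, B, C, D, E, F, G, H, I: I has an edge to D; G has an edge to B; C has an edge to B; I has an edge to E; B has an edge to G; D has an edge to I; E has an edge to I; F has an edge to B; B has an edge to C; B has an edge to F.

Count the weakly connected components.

From A: component {A}.
From B: component {B, C, F, G}.
From D: component {D, E, I}.
From H: component {H}.
That's 4 components.

4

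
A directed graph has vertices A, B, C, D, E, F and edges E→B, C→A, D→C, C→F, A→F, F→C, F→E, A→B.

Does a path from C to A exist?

Yes

Explore from C.
Distance 1: reach A, F.
Found A.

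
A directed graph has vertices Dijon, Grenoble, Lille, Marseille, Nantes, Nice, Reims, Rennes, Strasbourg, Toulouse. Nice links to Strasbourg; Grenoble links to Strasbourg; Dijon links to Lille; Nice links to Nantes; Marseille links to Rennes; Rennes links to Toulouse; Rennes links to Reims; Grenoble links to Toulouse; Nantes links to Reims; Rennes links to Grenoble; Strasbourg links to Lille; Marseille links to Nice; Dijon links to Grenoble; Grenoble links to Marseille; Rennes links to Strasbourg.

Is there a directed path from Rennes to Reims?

Explore from Rennes.
Distance 1: reach Grenoble, Reims, Strasbourg, Toulouse.
Found Reims.

Yes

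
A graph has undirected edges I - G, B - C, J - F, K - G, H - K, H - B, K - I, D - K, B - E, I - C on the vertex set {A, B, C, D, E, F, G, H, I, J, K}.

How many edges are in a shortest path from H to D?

Distance 0: H.
Distance 1: B, K.
Distance 2: C, D, E, G, I — contains D.

2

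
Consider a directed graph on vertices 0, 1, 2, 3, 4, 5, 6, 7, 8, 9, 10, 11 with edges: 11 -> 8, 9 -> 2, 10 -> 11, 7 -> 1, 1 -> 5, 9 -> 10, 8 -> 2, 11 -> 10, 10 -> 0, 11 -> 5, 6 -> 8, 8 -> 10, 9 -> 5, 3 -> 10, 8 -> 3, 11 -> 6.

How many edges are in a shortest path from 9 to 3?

4

Distance 0: 9.
Distance 1: 2, 5, 10.
Distance 2: 0, 11.
Distance 3: 6, 8.
Distance 4: 3 — contains 3.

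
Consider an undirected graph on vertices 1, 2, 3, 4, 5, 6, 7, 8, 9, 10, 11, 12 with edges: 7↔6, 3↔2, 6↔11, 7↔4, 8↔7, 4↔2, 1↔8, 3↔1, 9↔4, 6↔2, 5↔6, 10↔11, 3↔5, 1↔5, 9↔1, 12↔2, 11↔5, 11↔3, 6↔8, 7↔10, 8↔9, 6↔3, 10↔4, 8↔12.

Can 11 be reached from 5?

Explore from 5.
Distance 1: reach 1, 3, 6, 11.
Found 11.

Yes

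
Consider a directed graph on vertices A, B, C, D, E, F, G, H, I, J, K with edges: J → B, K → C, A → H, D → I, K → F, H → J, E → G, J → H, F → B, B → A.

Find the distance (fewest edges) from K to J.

5

Distance 0: K.
Distance 1: C, F.
Distance 2: B.
Distance 3: A.
Distance 4: H.
Distance 5: J — contains J.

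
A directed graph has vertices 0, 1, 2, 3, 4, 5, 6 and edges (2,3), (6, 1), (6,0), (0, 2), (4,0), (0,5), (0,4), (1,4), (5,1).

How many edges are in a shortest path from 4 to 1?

3

Distance 0: 4.
Distance 1: 0.
Distance 2: 2, 5.
Distance 3: 1, 3 — contains 1.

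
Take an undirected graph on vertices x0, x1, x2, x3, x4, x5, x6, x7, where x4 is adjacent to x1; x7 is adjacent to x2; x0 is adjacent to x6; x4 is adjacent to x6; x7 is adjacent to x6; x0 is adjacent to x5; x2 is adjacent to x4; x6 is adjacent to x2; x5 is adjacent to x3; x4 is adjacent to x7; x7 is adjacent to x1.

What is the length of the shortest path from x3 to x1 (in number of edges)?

Distance 0: x3.
Distance 1: x5.
Distance 2: x0.
Distance 3: x6.
Distance 4: x2, x4, x7.
Distance 5: x1 — contains x1.

5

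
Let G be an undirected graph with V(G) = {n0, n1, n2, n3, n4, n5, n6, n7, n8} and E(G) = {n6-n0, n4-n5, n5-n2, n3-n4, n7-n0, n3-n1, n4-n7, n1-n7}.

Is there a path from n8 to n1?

n8 has no edges, so nothing is reachable from it.

No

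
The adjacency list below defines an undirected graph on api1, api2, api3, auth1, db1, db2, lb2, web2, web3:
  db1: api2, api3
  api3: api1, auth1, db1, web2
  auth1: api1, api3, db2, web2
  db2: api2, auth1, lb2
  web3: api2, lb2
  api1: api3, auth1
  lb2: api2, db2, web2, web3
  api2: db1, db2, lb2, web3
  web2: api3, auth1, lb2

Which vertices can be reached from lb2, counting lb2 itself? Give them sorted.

Start at lb2.
Its neighbours: api2, db2, web2, web3.
Then their neighbours: api3, auth1, db1.
Then next layer: api1.
Every vertex is now reached.

api1, api2, api3, auth1, db1, db2, lb2, web2, web3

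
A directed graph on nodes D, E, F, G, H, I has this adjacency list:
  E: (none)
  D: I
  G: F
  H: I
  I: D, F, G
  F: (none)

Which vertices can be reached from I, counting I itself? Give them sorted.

Start at I.
Its neighbours: D, F, G.
Nothing further is reachable.

D, F, G, I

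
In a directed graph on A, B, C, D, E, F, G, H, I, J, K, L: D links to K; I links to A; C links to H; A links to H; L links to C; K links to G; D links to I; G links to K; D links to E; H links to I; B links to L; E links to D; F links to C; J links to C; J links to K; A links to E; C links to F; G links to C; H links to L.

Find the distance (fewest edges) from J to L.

Distance 0: J.
Distance 1: C, K.
Distance 2: F, G, H.
Distance 3: I, L — contains L.

3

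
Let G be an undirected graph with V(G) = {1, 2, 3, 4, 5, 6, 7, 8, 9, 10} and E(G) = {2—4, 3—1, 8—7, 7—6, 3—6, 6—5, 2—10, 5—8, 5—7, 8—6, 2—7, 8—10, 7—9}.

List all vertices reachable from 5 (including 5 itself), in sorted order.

Start at 5.
Its neighbours: 6, 7, 8.
Then their neighbours: 2, 3, 9, 10.
Then next layer: 1, 4.
Every vertex is now reached.

1, 2, 3, 4, 5, 6, 7, 8, 9, 10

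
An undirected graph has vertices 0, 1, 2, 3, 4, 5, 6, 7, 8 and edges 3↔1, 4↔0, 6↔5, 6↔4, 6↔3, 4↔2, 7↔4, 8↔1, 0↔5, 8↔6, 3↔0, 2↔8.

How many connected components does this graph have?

From 0: component {0, 1, 2, 3, 4, 5, 6, 7, 8}.
That's 1 component.

1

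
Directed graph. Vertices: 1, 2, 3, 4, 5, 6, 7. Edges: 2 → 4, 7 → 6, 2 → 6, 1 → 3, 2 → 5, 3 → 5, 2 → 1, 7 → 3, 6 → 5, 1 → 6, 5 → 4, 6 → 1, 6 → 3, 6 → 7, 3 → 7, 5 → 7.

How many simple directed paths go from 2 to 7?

2→1→3→5→7
2→1→3→7
2→1→6→3→5→7
2→1→6→3→7
2→1→6→5→7
2→1→6→7
2→5→7
2→6→1→3→5→7
2→6→1→3→7
2→6→3→5→7
2→6→3→7
2→6→5→7
2→6→7

13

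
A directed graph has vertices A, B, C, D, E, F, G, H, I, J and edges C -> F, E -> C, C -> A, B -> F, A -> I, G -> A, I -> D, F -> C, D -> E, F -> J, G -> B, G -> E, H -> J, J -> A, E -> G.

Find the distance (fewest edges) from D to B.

3

Distance 0: D.
Distance 1: E.
Distance 2: C, G.
Distance 3: A, B, F — contains B.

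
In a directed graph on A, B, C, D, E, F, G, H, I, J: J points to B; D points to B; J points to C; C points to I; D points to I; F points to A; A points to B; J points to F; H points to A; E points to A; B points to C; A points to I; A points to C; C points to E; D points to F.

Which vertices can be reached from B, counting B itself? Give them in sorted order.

A, B, C, E, I

Start at B.
Its neighbours: C.
Then their neighbours: E, I.
Then next layer: A.
Nothing further is reachable.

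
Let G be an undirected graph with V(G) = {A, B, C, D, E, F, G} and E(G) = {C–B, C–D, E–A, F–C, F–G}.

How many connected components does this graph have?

2

From A: component {A, E}.
From B: component {B, C, D, F, G}.
That's 2 components.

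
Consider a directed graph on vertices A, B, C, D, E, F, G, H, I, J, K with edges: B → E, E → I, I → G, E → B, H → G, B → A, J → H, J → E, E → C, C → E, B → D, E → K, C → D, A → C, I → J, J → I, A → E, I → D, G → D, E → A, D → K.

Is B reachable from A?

Explore from A.
Distance 1: reach C, E.
Distance 2: reach B, D, I, K.
Found B.

Yes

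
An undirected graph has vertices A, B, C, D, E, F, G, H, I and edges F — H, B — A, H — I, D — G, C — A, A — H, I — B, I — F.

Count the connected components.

3

From A: component {A, B, C, F, H, I}.
From D: component {D, G}.
From E: component {E}.
That's 3 components.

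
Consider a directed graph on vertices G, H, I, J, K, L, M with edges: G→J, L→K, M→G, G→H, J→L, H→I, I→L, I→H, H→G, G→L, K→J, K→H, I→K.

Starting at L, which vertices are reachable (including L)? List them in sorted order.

Start at L.
Its neighbours: K.
Then their neighbours: H, J.
Then next layer: G, I.
Nothing further is reachable.

G, H, I, J, K, L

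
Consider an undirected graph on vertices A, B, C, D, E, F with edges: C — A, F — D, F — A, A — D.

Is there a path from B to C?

No

B has no edges, so nothing is reachable from it.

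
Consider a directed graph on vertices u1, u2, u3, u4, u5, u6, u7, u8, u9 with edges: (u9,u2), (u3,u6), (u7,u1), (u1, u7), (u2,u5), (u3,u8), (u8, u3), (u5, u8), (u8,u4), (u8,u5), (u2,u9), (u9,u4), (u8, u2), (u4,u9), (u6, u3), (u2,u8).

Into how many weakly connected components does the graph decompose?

From u1: component {u1, u7}.
From u2: component {u2, u3, u4, u5, u6, u8, u9}.
That's 2 components.

2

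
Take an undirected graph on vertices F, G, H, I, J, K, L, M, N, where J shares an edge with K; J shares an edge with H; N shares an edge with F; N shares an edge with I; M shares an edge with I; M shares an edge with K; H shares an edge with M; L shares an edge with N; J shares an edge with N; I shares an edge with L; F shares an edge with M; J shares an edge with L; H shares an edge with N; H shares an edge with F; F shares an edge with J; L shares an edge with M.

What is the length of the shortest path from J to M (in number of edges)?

2

Distance 0: J.
Distance 1: F, H, K, L, N.
Distance 2: I, M — contains M.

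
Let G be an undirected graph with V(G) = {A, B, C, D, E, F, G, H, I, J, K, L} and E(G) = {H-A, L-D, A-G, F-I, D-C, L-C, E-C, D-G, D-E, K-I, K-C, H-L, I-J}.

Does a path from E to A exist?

Yes

Explore from E.
Distance 1: reach C, D.
Distance 2: reach G, K, L.
Distance 3: reach A, H, I.
Found A.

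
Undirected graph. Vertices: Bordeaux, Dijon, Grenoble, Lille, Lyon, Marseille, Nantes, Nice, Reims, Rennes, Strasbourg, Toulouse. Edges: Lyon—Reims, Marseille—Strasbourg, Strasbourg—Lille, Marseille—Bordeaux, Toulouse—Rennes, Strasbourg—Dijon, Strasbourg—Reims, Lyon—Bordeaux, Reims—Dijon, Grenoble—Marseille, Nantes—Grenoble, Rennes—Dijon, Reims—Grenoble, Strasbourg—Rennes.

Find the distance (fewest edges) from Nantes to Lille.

Distance 0: Nantes.
Distance 1: Grenoble.
Distance 2: Marseille, Reims.
Distance 3: Bordeaux, Dijon, Lyon, Strasbourg.
Distance 4: Lille, Rennes — contains Lille.

4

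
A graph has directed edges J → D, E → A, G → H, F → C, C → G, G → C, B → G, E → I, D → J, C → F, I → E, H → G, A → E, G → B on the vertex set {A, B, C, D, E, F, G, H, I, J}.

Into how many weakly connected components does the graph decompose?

3

From A: component {A, E, I}.
From B: component {B, C, F, G, H}.
From D: component {D, J}.
That's 3 components.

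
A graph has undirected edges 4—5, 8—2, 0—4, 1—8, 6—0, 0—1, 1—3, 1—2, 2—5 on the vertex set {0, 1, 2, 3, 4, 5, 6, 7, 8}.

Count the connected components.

From 0: component {0, 1, 2, 3, 4, 5, 6, 8}.
From 7: component {7}.
That's 2 components.

2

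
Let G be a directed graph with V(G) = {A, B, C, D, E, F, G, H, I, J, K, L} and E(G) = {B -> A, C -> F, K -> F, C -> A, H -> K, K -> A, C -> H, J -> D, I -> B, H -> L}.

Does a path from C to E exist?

Explore from C.
Distance 1: reach A, F, H.
Distance 2: reach K, L.
The search from C is exhausted; no directed path reaches E.

No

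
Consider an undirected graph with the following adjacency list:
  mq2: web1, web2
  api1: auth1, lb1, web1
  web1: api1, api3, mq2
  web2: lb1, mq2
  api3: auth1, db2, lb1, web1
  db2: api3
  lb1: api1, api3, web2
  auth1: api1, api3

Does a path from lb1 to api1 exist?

Yes

Explore from lb1.
Distance 1: reach api1, api3, web2.
Found api1.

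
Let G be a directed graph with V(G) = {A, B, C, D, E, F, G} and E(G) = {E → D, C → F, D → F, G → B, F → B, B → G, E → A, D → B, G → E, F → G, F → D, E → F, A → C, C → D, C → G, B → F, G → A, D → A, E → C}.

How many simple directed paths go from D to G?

7

D→A→C→F→B→G
D→A→C→F→G
D→A→C→G
D→B→F→G
D→B→G
D→F→B→G
D→F→G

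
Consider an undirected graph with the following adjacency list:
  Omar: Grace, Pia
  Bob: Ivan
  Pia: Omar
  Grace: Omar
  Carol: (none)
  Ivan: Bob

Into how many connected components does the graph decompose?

From Bob: component {Bob, Ivan}.
From Carol: component {Carol}.
From Grace: component {Grace, Omar, Pia}.
That's 3 components.

3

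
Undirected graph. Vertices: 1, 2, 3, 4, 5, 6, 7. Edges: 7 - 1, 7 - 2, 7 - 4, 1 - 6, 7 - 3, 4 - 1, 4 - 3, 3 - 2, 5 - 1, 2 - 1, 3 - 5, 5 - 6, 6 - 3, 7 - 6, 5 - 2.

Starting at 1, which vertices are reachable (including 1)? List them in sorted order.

1, 2, 3, 4, 5, 6, 7

Start at 1.
Its neighbours: 2, 4, 5, 6, 7.
Then their neighbours: 3.
Every vertex is now reached.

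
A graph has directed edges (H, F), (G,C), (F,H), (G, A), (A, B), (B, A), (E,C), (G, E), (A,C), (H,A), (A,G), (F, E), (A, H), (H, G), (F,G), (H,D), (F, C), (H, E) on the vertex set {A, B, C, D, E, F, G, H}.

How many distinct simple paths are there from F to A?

3

F→G→A
F→H→A
F→H→G→A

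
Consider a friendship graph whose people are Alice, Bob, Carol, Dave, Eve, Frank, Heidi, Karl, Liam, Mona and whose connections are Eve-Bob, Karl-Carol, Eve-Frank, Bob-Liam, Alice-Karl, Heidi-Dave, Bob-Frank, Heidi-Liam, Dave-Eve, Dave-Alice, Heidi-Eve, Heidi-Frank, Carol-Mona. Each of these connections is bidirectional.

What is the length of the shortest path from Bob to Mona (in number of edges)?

Distance 0: Bob.
Distance 1: Eve, Frank, Liam.
Distance 2: Dave, Heidi.
Distance 3: Alice.
Distance 4: Karl.
Distance 5: Carol.
Distance 6: Mona — contains Mona.

6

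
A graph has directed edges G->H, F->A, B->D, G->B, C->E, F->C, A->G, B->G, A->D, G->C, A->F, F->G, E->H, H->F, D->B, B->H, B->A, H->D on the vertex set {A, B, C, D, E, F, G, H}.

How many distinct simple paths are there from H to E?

8

H→D→B→A→F→C→E
H→D→B→A→F→G→C→E
H→D→B→A→G→C→E
H→D→B→G→C→E
H→F→A→D→B→G→C→E
H→F→A→G→C→E
H→F→C→E
H→F→G→C→E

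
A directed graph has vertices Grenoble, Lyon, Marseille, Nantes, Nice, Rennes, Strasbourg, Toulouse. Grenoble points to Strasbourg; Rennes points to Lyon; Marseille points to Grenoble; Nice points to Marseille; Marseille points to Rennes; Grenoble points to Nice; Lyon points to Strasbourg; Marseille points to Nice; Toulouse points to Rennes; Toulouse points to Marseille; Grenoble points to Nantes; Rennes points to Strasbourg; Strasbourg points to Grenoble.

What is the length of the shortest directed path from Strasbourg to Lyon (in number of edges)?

Distance 0: Strasbourg.
Distance 1: Grenoble.
Distance 2: Nantes, Nice.
Distance 3: Marseille.
Distance 4: Rennes.
Distance 5: Lyon — contains Lyon.

5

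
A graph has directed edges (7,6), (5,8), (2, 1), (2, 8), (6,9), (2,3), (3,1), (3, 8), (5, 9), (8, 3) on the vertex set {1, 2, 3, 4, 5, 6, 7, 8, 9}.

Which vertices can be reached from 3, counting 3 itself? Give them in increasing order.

Start at 3.
Its neighbours: 1, 8.
Nothing further is reachable.

1, 3, 8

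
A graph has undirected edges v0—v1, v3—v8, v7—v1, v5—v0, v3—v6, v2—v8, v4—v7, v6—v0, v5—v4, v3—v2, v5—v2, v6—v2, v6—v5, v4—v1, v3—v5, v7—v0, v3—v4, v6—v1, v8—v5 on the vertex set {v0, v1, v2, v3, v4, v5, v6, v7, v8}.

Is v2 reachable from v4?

Yes

Explore from v4.
Distance 1: reach v1, v3, v5, v7.
Distance 2: reach v0, v2, v6, v8.
Found v2.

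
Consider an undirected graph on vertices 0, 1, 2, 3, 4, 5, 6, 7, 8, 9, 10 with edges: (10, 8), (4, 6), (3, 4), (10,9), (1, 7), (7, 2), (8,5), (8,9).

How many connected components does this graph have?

From 0: component {0}.
From 1: component {1, 2, 7}.
From 3: component {3, 4, 6}.
From 5: component {5, 8, 9, 10}.
That's 4 components.

4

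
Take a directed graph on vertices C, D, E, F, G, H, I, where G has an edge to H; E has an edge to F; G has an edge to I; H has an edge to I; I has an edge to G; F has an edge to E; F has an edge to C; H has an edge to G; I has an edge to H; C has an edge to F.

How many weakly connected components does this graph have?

From C: component {C, E, F}.
From D: component {D}.
From G: component {G, H, I}.
That's 3 components.

3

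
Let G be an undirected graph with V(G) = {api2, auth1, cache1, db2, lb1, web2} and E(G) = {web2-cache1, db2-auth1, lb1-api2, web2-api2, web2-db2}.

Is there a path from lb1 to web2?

Explore from lb1.
Distance 1: reach api2.
Distance 2: reach web2.
Found web2.

Yes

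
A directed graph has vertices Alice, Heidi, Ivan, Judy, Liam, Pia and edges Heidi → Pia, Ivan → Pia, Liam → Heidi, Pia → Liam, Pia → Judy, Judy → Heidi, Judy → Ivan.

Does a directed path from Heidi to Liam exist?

Explore from Heidi.
Distance 1: reach Pia.
Distance 2: reach Judy, Liam.
Found Liam.

Yes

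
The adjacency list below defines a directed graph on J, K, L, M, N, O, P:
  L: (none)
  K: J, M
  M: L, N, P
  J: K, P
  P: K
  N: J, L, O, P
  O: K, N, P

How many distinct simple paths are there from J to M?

2

J→K→M
J→P→K→M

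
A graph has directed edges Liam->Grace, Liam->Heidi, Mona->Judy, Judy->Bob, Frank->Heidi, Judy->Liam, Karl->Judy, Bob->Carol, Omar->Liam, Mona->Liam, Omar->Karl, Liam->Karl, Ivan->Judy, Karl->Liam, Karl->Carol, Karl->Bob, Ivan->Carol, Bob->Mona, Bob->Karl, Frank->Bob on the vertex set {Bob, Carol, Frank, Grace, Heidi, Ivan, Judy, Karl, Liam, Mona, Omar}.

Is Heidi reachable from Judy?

Explore from Judy.
Distance 1: reach Bob, Liam.
Distance 2: reach Carol, Grace, Heidi, Karl, Mona.
Found Heidi.

Yes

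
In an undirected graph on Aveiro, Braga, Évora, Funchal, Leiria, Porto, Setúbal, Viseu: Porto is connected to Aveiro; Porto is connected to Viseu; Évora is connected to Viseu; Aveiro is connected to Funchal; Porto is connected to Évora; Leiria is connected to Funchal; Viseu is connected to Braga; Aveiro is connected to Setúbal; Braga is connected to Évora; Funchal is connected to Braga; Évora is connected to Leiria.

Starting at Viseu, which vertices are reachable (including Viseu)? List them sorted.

Start at Viseu.
Its neighbours: Braga, Évora, Porto.
Then their neighbours: Aveiro, Funchal, Leiria.
Then next layer: Setúbal.
Every vertex is now reached.

Aveiro, Braga, Évora, Funchal, Leiria, Porto, Setúbal, Viseu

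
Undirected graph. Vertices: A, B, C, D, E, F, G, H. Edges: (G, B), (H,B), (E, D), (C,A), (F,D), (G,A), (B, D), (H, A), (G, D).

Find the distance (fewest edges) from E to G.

Distance 0: E.
Distance 1: D.
Distance 2: B, F, G — contains G.

2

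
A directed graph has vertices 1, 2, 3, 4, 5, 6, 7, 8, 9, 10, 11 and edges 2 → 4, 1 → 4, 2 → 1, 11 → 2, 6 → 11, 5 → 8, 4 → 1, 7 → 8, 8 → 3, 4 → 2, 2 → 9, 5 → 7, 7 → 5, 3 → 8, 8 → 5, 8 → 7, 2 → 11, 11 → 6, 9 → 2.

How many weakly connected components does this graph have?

3

From 1: component {1, 2, 4, 6, 9, 11}.
From 3: component {3, 5, 7, 8}.
From 10: component {10}.
That's 3 components.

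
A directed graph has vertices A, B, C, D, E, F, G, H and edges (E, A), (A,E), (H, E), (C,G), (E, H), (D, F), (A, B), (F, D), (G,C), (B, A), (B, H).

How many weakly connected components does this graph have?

3

From A: component {A, B, E, H}.
From C: component {C, G}.
From D: component {D, F}.
That's 3 components.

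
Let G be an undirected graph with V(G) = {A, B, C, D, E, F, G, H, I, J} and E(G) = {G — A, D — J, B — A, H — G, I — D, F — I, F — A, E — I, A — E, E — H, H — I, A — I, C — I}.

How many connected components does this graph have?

From A: component {A, B, C, D, E, F, G, H, I, J}.
That's 1 component.

1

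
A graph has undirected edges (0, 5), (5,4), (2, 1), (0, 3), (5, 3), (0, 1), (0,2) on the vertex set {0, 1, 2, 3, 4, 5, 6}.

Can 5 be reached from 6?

6 has no edges, so nothing is reachable from it.

No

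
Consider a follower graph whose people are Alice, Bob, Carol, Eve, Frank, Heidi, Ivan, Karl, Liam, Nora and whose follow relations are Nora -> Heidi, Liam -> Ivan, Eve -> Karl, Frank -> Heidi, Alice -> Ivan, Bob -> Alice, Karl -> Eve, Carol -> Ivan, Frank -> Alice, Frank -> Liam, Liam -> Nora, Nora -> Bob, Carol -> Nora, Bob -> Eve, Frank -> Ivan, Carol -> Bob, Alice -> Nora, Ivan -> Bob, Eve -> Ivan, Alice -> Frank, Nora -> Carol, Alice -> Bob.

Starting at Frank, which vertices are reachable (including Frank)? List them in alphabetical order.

Start at Frank.
Its neighbours: Alice, Heidi, Ivan, Liam.
Then their neighbours: Bob, Nora.
Then next layer: Carol, Eve.
Then next layer: Karl.
Every vertex is now reached.

Alice, Bob, Carol, Eve, Frank, Heidi, Ivan, Karl, Liam, Nora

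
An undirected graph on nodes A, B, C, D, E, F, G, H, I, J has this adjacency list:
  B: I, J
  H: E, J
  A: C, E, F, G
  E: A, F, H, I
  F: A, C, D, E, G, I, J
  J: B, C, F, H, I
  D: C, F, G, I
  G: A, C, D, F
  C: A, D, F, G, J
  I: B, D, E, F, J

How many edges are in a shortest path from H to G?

3

Distance 0: H.
Distance 1: E, J.
Distance 2: A, B, C, F, I.
Distance 3: D, G — contains G.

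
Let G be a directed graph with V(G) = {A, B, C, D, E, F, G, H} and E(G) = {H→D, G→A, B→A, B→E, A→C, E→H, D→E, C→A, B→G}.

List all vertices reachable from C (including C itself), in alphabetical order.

A, C

Start at C.
Its neighbours: A.
Nothing further is reachable.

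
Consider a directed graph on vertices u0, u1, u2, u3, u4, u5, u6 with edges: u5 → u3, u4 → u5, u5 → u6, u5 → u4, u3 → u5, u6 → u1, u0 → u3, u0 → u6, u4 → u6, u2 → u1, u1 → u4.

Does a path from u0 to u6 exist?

Yes

Explore from u0.
Distance 1: reach u3, u6.
Found u6.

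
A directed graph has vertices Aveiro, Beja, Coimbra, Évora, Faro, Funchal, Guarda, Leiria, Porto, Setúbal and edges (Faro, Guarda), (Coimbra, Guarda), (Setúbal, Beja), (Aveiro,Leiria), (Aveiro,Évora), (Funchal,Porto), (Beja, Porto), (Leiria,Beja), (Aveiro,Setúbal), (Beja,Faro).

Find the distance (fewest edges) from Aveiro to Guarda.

Distance 0: Aveiro.
Distance 1: Évora, Leiria, Setúbal.
Distance 2: Beja.
Distance 3: Faro, Porto.
Distance 4: Guarda — contains Guarda.

4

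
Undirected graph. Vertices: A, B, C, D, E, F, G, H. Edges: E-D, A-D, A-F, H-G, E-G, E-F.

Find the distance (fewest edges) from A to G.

Distance 0: A.
Distance 1: D, F.
Distance 2: E.
Distance 3: G — contains G.

3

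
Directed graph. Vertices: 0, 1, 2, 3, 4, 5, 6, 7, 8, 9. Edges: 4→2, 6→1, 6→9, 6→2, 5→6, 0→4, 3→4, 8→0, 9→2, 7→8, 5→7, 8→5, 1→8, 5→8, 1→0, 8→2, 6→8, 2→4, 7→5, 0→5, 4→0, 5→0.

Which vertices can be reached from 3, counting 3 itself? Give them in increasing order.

0, 1, 2, 3, 4, 5, 6, 7, 8, 9

Start at 3.
Its neighbours: 4.
Then their neighbours: 0, 2.
Then next layer: 5.
Then next layer: 6, 7, 8.
Then next layer: 1, 9.
Every vertex is now reached.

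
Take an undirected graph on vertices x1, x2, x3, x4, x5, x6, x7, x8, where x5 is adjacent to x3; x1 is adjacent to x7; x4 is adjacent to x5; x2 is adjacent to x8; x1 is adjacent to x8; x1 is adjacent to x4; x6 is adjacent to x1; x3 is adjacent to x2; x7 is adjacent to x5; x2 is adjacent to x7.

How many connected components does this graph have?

1

From x1: component {x1, x2, x3, x4, x5, x6, x7, x8}.
That's 1 component.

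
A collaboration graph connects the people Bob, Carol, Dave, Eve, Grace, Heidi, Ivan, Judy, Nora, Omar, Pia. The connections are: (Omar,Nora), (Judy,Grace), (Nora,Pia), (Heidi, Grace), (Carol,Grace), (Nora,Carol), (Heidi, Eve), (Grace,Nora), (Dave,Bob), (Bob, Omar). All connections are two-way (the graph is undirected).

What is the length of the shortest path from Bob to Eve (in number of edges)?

5

Distance 0: Bob.
Distance 1: Dave, Omar.
Distance 2: Nora.
Distance 3: Carol, Grace, Pia.
Distance 4: Heidi, Judy.
Distance 5: Eve — contains Eve.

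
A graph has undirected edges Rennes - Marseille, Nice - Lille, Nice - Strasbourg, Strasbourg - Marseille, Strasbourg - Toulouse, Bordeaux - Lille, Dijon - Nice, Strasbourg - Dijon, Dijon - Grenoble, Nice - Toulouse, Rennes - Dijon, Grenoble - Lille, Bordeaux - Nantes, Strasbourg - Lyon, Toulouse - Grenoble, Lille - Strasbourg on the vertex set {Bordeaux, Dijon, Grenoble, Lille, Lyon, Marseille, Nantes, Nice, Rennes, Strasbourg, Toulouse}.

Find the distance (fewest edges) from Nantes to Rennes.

Distance 0: Nantes.
Distance 1: Bordeaux.
Distance 2: Lille.
Distance 3: Grenoble, Nice, Strasbourg.
Distance 4: Dijon, Lyon, Marseille, Toulouse.
Distance 5: Rennes — contains Rennes.

5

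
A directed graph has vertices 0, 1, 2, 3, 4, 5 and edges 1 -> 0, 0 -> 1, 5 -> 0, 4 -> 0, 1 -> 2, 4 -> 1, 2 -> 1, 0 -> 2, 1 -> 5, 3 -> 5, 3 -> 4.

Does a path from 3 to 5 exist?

Yes

Explore from 3.
Distance 1: reach 4, 5.
Found 5.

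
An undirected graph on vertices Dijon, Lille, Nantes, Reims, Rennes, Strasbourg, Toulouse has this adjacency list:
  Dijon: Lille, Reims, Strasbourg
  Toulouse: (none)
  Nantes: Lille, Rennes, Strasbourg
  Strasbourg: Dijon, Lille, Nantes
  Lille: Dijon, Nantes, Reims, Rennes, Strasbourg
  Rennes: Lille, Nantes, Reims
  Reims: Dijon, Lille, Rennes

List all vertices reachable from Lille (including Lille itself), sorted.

Start at Lille.
Its neighbours: Dijon, Nantes, Reims, Rennes, Strasbourg.
Nothing further is reachable.

Dijon, Lille, Nantes, Reims, Rennes, Strasbourg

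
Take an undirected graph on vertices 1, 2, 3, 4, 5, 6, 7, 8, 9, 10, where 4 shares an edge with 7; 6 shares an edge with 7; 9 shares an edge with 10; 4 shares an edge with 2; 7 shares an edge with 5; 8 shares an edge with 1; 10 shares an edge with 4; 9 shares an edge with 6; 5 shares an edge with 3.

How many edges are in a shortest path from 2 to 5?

Distance 0: 2.
Distance 1: 4.
Distance 2: 7, 10.
Distance 3: 5, 6, 9 — contains 5.

3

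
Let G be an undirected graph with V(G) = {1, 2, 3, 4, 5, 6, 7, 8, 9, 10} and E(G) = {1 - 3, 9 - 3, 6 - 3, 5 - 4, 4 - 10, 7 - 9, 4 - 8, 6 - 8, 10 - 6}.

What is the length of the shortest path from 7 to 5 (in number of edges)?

Distance 0: 7.
Distance 1: 9.
Distance 2: 3.
Distance 3: 1, 6.
Distance 4: 8, 10.
Distance 5: 4.
Distance 6: 5 — contains 5.

6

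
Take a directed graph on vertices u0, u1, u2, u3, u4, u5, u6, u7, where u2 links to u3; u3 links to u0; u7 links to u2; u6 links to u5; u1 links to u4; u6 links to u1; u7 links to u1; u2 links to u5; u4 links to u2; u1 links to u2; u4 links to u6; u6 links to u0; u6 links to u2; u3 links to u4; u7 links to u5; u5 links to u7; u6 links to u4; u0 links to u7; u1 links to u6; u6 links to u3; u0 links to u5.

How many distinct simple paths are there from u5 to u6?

u5→u7→u1→u2→u3→u4→u6
u5→u7→u1→u4→u6
u5→u7→u1→u6
u5→u7→u2→u3→u4→u6

4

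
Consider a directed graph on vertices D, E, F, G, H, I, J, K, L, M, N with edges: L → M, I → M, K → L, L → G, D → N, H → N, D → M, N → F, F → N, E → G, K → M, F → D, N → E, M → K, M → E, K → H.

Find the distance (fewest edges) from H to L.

Distance 0: H.
Distance 1: N.
Distance 2: E, F.
Distance 3: D, G.
Distance 4: M.
Distance 5: K.
Distance 6: L — contains L.

6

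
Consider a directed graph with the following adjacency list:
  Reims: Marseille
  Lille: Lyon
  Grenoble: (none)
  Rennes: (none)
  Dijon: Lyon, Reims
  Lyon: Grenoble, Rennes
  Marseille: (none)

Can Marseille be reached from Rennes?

Rennes has no outgoing edges, so nothing is reachable from it.

No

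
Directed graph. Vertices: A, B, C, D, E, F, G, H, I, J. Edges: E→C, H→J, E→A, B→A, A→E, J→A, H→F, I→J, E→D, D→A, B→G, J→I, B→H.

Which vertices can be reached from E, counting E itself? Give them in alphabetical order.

A, C, D, E

Start at E.
Its neighbours: A, C, D.
Nothing further is reachable.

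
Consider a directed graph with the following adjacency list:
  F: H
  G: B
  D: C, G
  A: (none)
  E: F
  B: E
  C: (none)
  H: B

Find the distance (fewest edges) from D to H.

Distance 0: D.
Distance 1: C, G.
Distance 2: B.
Distance 3: E.
Distance 4: F.
Distance 5: H — contains H.

5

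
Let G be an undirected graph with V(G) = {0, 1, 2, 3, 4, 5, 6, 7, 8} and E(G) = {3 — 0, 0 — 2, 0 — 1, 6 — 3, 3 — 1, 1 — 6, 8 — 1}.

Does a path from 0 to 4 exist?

No

Explore from 0.
Distance 1: reach 1, 2, 3.
Distance 2: reach 6, 8.
The search is exhausted without reaching 4; it lies in a different component.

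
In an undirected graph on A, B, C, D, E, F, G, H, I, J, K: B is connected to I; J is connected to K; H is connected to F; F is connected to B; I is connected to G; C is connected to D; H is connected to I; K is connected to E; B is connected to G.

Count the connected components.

From A: component {A}.
From B: component {B, F, G, H, I}.
From C: component {C, D}.
From E: component {E, J, K}.
That's 4 components.

4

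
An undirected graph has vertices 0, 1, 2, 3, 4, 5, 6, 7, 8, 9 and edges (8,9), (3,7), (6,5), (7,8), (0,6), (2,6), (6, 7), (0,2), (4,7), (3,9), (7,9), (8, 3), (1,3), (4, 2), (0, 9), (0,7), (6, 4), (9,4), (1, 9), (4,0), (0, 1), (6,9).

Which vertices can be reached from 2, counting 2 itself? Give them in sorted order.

0, 1, 2, 3, 4, 5, 6, 7, 8, 9

Start at 2.
Its neighbours: 0, 4, 6.
Then their neighbours: 1, 5, 7, 9.
Then next layer: 3, 8.
Every vertex is now reached.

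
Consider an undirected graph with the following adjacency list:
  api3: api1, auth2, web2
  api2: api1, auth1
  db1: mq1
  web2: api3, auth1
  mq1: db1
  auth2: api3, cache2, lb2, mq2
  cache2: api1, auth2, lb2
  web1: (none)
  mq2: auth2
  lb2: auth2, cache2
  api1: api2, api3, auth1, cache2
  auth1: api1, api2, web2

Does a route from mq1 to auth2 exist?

Explore from mq1.
Distance 1: reach db1.
The search is exhausted without reaching auth2; it lies in a different component.

No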